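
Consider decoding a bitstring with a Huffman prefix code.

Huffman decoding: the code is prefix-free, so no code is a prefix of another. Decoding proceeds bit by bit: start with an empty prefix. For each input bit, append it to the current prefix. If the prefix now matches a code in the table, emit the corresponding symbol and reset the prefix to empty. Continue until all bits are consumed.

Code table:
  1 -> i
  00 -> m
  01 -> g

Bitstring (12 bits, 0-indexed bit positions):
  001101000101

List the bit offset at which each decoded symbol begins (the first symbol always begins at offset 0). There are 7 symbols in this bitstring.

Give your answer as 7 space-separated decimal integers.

Bit 0: prefix='0' (no match yet)
Bit 1: prefix='00' -> emit 'm', reset
Bit 2: prefix='1' -> emit 'i', reset
Bit 3: prefix='1' -> emit 'i', reset
Bit 4: prefix='0' (no match yet)
Bit 5: prefix='01' -> emit 'g', reset
Bit 6: prefix='0' (no match yet)
Bit 7: prefix='00' -> emit 'm', reset
Bit 8: prefix='0' (no match yet)
Bit 9: prefix='01' -> emit 'g', reset
Bit 10: prefix='0' (no match yet)
Bit 11: prefix='01' -> emit 'g', reset

Answer: 0 2 3 4 6 8 10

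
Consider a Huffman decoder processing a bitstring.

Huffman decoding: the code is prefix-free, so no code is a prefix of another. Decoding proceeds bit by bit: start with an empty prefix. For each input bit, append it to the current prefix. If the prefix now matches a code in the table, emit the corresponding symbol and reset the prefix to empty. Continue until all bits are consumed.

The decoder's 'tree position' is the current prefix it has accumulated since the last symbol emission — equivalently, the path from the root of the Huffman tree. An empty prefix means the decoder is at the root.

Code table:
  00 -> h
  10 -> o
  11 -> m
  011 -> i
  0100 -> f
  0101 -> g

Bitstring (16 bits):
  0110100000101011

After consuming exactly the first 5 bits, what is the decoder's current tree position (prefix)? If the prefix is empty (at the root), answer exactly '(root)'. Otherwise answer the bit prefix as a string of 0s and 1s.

Bit 0: prefix='0' (no match yet)
Bit 1: prefix='01' (no match yet)
Bit 2: prefix='011' -> emit 'i', reset
Bit 3: prefix='0' (no match yet)
Bit 4: prefix='01' (no match yet)

Answer: 01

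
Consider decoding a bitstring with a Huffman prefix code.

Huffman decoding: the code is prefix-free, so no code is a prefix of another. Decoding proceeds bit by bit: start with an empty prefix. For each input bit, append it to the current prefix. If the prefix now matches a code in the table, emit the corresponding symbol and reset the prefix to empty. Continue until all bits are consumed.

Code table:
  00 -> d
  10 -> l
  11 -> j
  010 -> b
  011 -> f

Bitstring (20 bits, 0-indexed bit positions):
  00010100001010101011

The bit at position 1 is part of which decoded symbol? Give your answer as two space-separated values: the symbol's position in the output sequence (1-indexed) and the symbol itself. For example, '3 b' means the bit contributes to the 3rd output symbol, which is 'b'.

Bit 0: prefix='0' (no match yet)
Bit 1: prefix='00' -> emit 'd', reset
Bit 2: prefix='0' (no match yet)
Bit 3: prefix='01' (no match yet)
Bit 4: prefix='010' -> emit 'b', reset
Bit 5: prefix='1' (no match yet)

Answer: 1 d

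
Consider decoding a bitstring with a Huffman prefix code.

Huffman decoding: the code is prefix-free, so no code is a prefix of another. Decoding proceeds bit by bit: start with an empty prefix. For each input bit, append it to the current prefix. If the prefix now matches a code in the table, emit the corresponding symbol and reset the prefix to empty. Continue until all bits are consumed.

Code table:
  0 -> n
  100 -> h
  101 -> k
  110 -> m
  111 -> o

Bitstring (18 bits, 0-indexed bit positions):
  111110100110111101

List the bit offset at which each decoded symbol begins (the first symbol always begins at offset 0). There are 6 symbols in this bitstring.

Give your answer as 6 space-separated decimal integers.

Bit 0: prefix='1' (no match yet)
Bit 1: prefix='11' (no match yet)
Bit 2: prefix='111' -> emit 'o', reset
Bit 3: prefix='1' (no match yet)
Bit 4: prefix='11' (no match yet)
Bit 5: prefix='110' -> emit 'm', reset
Bit 6: prefix='1' (no match yet)
Bit 7: prefix='10' (no match yet)
Bit 8: prefix='100' -> emit 'h', reset
Bit 9: prefix='1' (no match yet)
Bit 10: prefix='11' (no match yet)
Bit 11: prefix='110' -> emit 'm', reset
Bit 12: prefix='1' (no match yet)
Bit 13: prefix='11' (no match yet)
Bit 14: prefix='111' -> emit 'o', reset
Bit 15: prefix='1' (no match yet)
Bit 16: prefix='10' (no match yet)
Bit 17: prefix='101' -> emit 'k', reset

Answer: 0 3 6 9 12 15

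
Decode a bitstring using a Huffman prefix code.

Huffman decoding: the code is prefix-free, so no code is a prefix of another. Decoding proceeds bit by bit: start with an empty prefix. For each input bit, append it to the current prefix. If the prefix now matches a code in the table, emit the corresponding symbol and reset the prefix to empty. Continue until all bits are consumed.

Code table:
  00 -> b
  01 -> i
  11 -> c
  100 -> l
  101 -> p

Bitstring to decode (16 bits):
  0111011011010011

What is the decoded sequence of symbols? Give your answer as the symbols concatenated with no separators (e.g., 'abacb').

Answer: icippbc

Derivation:
Bit 0: prefix='0' (no match yet)
Bit 1: prefix='01' -> emit 'i', reset
Bit 2: prefix='1' (no match yet)
Bit 3: prefix='11' -> emit 'c', reset
Bit 4: prefix='0' (no match yet)
Bit 5: prefix='01' -> emit 'i', reset
Bit 6: prefix='1' (no match yet)
Bit 7: prefix='10' (no match yet)
Bit 8: prefix='101' -> emit 'p', reset
Bit 9: prefix='1' (no match yet)
Bit 10: prefix='10' (no match yet)
Bit 11: prefix='101' -> emit 'p', reset
Bit 12: prefix='0' (no match yet)
Bit 13: prefix='00' -> emit 'b', reset
Bit 14: prefix='1' (no match yet)
Bit 15: prefix='11' -> emit 'c', reset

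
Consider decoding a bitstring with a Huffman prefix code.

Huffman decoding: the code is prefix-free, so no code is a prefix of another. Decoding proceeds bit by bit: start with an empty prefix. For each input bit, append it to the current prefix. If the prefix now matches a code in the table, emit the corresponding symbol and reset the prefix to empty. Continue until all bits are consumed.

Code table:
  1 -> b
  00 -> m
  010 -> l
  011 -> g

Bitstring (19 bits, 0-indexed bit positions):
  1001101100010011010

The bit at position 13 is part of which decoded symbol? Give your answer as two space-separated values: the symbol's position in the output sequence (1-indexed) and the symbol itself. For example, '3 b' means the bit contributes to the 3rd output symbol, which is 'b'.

Answer: 8 g

Derivation:
Bit 0: prefix='1' -> emit 'b', reset
Bit 1: prefix='0' (no match yet)
Bit 2: prefix='00' -> emit 'm', reset
Bit 3: prefix='1' -> emit 'b', reset
Bit 4: prefix='1' -> emit 'b', reset
Bit 5: prefix='0' (no match yet)
Bit 6: prefix='01' (no match yet)
Bit 7: prefix='011' -> emit 'g', reset
Bit 8: prefix='0' (no match yet)
Bit 9: prefix='00' -> emit 'm', reset
Bit 10: prefix='0' (no match yet)
Bit 11: prefix='01' (no match yet)
Bit 12: prefix='010' -> emit 'l', reset
Bit 13: prefix='0' (no match yet)
Bit 14: prefix='01' (no match yet)
Bit 15: prefix='011' -> emit 'g', reset
Bit 16: prefix='0' (no match yet)
Bit 17: prefix='01' (no match yet)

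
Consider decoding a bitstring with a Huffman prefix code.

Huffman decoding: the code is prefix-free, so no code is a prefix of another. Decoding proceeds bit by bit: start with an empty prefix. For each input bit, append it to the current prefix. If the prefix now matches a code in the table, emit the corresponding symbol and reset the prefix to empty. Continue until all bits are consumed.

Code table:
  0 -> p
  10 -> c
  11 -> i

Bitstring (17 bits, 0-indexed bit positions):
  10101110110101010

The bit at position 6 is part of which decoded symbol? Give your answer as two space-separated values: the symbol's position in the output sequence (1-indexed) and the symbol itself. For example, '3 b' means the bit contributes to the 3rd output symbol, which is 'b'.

Bit 0: prefix='1' (no match yet)
Bit 1: prefix='10' -> emit 'c', reset
Bit 2: prefix='1' (no match yet)
Bit 3: prefix='10' -> emit 'c', reset
Bit 4: prefix='1' (no match yet)
Bit 5: prefix='11' -> emit 'i', reset
Bit 6: prefix='1' (no match yet)
Bit 7: prefix='10' -> emit 'c', reset
Bit 8: prefix='1' (no match yet)
Bit 9: prefix='11' -> emit 'i', reset
Bit 10: prefix='0' -> emit 'p', reset

Answer: 4 c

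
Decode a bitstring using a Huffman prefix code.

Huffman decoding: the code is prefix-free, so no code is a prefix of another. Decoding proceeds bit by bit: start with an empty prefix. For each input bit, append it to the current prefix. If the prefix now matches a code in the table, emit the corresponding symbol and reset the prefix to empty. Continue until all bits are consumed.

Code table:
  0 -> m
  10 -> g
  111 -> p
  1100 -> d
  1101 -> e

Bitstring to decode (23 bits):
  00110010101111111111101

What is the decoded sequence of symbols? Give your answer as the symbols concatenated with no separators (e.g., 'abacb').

Answer: mmdggpppe

Derivation:
Bit 0: prefix='0' -> emit 'm', reset
Bit 1: prefix='0' -> emit 'm', reset
Bit 2: prefix='1' (no match yet)
Bit 3: prefix='11' (no match yet)
Bit 4: prefix='110' (no match yet)
Bit 5: prefix='1100' -> emit 'd', reset
Bit 6: prefix='1' (no match yet)
Bit 7: prefix='10' -> emit 'g', reset
Bit 8: prefix='1' (no match yet)
Bit 9: prefix='10' -> emit 'g', reset
Bit 10: prefix='1' (no match yet)
Bit 11: prefix='11' (no match yet)
Bit 12: prefix='111' -> emit 'p', reset
Bit 13: prefix='1' (no match yet)
Bit 14: prefix='11' (no match yet)
Bit 15: prefix='111' -> emit 'p', reset
Bit 16: prefix='1' (no match yet)
Bit 17: prefix='11' (no match yet)
Bit 18: prefix='111' -> emit 'p', reset
Bit 19: prefix='1' (no match yet)
Bit 20: prefix='11' (no match yet)
Bit 21: prefix='110' (no match yet)
Bit 22: prefix='1101' -> emit 'e', reset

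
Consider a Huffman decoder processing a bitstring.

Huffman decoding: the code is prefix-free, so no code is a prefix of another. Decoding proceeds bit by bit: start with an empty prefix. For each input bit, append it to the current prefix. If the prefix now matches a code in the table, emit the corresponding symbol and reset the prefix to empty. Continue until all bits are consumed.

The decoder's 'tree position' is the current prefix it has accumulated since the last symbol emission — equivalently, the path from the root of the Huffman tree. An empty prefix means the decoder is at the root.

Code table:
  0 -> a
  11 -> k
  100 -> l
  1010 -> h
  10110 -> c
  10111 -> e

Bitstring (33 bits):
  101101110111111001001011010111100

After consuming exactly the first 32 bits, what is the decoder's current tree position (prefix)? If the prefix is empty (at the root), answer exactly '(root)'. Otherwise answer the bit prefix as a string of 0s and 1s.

Bit 0: prefix='1' (no match yet)
Bit 1: prefix='10' (no match yet)
Bit 2: prefix='101' (no match yet)
Bit 3: prefix='1011' (no match yet)
Bit 4: prefix='10110' -> emit 'c', reset
Bit 5: prefix='1' (no match yet)
Bit 6: prefix='11' -> emit 'k', reset
Bit 7: prefix='1' (no match yet)
Bit 8: prefix='10' (no match yet)
Bit 9: prefix='101' (no match yet)
Bit 10: prefix='1011' (no match yet)
Bit 11: prefix='10111' -> emit 'e', reset
Bit 12: prefix='1' (no match yet)
Bit 13: prefix='11' -> emit 'k', reset
Bit 14: prefix='1' (no match yet)
Bit 15: prefix='10' (no match yet)
Bit 16: prefix='100' -> emit 'l', reset
Bit 17: prefix='1' (no match yet)
Bit 18: prefix='10' (no match yet)
Bit 19: prefix='100' -> emit 'l', reset
Bit 20: prefix='1' (no match yet)
Bit 21: prefix='10' (no match yet)
Bit 22: prefix='101' (no match yet)
Bit 23: prefix='1011' (no match yet)
Bit 24: prefix='10110' -> emit 'c', reset
Bit 25: prefix='1' (no match yet)
Bit 26: prefix='10' (no match yet)
Bit 27: prefix='101' (no match yet)
Bit 28: prefix='1011' (no match yet)
Bit 29: prefix='10111' -> emit 'e', reset
Bit 30: prefix='1' (no match yet)
Bit 31: prefix='10' (no match yet)

Answer: 10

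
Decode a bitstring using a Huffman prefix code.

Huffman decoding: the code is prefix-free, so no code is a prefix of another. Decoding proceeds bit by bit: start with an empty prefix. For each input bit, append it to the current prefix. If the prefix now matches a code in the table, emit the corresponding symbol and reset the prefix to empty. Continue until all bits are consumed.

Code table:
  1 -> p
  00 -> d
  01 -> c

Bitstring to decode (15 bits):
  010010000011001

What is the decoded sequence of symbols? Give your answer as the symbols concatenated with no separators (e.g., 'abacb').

Answer: cdpddcpdp

Derivation:
Bit 0: prefix='0' (no match yet)
Bit 1: prefix='01' -> emit 'c', reset
Bit 2: prefix='0' (no match yet)
Bit 3: prefix='00' -> emit 'd', reset
Bit 4: prefix='1' -> emit 'p', reset
Bit 5: prefix='0' (no match yet)
Bit 6: prefix='00' -> emit 'd', reset
Bit 7: prefix='0' (no match yet)
Bit 8: prefix='00' -> emit 'd', reset
Bit 9: prefix='0' (no match yet)
Bit 10: prefix='01' -> emit 'c', reset
Bit 11: prefix='1' -> emit 'p', reset
Bit 12: prefix='0' (no match yet)
Bit 13: prefix='00' -> emit 'd', reset
Bit 14: prefix='1' -> emit 'p', reset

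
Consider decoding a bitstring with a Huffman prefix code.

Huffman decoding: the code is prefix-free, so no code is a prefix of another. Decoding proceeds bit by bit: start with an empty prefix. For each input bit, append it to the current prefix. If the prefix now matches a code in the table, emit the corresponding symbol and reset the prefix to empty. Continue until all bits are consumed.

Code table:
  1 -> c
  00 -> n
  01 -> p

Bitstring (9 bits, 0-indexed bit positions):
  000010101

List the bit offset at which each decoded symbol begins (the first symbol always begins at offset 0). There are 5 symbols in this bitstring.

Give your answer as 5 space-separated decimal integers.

Bit 0: prefix='0' (no match yet)
Bit 1: prefix='00' -> emit 'n', reset
Bit 2: prefix='0' (no match yet)
Bit 3: prefix='00' -> emit 'n', reset
Bit 4: prefix='1' -> emit 'c', reset
Bit 5: prefix='0' (no match yet)
Bit 6: prefix='01' -> emit 'p', reset
Bit 7: prefix='0' (no match yet)
Bit 8: prefix='01' -> emit 'p', reset

Answer: 0 2 4 5 7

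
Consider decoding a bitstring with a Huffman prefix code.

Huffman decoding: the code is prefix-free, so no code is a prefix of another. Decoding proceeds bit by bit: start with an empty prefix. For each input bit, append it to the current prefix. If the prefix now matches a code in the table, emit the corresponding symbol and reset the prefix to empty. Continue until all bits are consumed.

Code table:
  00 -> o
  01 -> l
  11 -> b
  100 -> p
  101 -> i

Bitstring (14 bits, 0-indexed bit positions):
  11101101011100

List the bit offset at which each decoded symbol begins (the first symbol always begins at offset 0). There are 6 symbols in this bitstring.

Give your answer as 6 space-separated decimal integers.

Bit 0: prefix='1' (no match yet)
Bit 1: prefix='11' -> emit 'b', reset
Bit 2: prefix='1' (no match yet)
Bit 3: prefix='10' (no match yet)
Bit 4: prefix='101' -> emit 'i', reset
Bit 5: prefix='1' (no match yet)
Bit 6: prefix='10' (no match yet)
Bit 7: prefix='101' -> emit 'i', reset
Bit 8: prefix='0' (no match yet)
Bit 9: prefix='01' -> emit 'l', reset
Bit 10: prefix='1' (no match yet)
Bit 11: prefix='11' -> emit 'b', reset
Bit 12: prefix='0' (no match yet)
Bit 13: prefix='00' -> emit 'o', reset

Answer: 0 2 5 8 10 12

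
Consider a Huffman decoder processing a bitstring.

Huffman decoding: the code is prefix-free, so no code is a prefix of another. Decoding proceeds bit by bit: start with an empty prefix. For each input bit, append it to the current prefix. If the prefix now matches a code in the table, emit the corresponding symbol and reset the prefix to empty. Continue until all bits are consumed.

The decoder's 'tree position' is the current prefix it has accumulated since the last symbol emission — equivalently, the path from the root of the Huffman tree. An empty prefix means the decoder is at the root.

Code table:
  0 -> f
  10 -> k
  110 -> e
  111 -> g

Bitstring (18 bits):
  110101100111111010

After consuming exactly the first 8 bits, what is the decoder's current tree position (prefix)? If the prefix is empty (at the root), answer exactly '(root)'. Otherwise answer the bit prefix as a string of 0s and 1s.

Bit 0: prefix='1' (no match yet)
Bit 1: prefix='11' (no match yet)
Bit 2: prefix='110' -> emit 'e', reset
Bit 3: prefix='1' (no match yet)
Bit 4: prefix='10' -> emit 'k', reset
Bit 5: prefix='1' (no match yet)
Bit 6: prefix='11' (no match yet)
Bit 7: prefix='110' -> emit 'e', reset

Answer: (root)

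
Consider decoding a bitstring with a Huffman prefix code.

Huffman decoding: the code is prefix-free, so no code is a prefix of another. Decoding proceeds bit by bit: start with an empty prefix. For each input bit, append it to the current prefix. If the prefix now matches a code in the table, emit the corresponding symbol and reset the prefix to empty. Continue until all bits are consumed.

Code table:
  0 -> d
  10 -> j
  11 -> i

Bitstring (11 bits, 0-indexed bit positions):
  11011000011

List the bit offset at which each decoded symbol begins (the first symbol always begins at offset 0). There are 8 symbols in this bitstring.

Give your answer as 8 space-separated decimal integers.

Bit 0: prefix='1' (no match yet)
Bit 1: prefix='11' -> emit 'i', reset
Bit 2: prefix='0' -> emit 'd', reset
Bit 3: prefix='1' (no match yet)
Bit 4: prefix='11' -> emit 'i', reset
Bit 5: prefix='0' -> emit 'd', reset
Bit 6: prefix='0' -> emit 'd', reset
Bit 7: prefix='0' -> emit 'd', reset
Bit 8: prefix='0' -> emit 'd', reset
Bit 9: prefix='1' (no match yet)
Bit 10: prefix='11' -> emit 'i', reset

Answer: 0 2 3 5 6 7 8 9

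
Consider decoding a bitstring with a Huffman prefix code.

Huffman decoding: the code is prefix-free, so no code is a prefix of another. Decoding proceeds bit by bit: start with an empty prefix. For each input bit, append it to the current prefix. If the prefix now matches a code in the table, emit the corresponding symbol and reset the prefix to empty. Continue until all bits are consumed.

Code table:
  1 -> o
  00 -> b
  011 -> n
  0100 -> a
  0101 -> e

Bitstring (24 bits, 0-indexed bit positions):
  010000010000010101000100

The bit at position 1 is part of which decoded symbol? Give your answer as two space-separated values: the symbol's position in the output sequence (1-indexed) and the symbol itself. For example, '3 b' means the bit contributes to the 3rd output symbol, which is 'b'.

Answer: 1 a

Derivation:
Bit 0: prefix='0' (no match yet)
Bit 1: prefix='01' (no match yet)
Bit 2: prefix='010' (no match yet)
Bit 3: prefix='0100' -> emit 'a', reset
Bit 4: prefix='0' (no match yet)
Bit 5: prefix='00' -> emit 'b', reset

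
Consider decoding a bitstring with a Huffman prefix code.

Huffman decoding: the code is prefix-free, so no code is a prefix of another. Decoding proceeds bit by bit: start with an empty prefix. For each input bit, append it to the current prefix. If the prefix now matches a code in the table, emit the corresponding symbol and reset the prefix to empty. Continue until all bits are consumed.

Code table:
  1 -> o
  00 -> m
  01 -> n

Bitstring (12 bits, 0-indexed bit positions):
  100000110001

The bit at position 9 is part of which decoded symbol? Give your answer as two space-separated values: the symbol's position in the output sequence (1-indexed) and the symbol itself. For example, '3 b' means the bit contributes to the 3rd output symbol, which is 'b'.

Bit 0: prefix='1' -> emit 'o', reset
Bit 1: prefix='0' (no match yet)
Bit 2: prefix='00' -> emit 'm', reset
Bit 3: prefix='0' (no match yet)
Bit 4: prefix='00' -> emit 'm', reset
Bit 5: prefix='0' (no match yet)
Bit 6: prefix='01' -> emit 'n', reset
Bit 7: prefix='1' -> emit 'o', reset
Bit 8: prefix='0' (no match yet)
Bit 9: prefix='00' -> emit 'm', reset
Bit 10: prefix='0' (no match yet)
Bit 11: prefix='01' -> emit 'n', reset

Answer: 6 m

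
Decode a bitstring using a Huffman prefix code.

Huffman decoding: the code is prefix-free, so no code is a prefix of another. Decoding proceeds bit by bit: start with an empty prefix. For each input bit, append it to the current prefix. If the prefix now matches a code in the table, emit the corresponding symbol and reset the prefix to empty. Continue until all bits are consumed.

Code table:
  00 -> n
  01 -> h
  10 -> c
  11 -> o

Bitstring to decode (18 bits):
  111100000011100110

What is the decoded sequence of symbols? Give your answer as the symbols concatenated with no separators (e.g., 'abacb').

Answer: oonnnochc

Derivation:
Bit 0: prefix='1' (no match yet)
Bit 1: prefix='11' -> emit 'o', reset
Bit 2: prefix='1' (no match yet)
Bit 3: prefix='11' -> emit 'o', reset
Bit 4: prefix='0' (no match yet)
Bit 5: prefix='00' -> emit 'n', reset
Bit 6: prefix='0' (no match yet)
Bit 7: prefix='00' -> emit 'n', reset
Bit 8: prefix='0' (no match yet)
Bit 9: prefix='00' -> emit 'n', reset
Bit 10: prefix='1' (no match yet)
Bit 11: prefix='11' -> emit 'o', reset
Bit 12: prefix='1' (no match yet)
Bit 13: prefix='10' -> emit 'c', reset
Bit 14: prefix='0' (no match yet)
Bit 15: prefix='01' -> emit 'h', reset
Bit 16: prefix='1' (no match yet)
Bit 17: prefix='10' -> emit 'c', reset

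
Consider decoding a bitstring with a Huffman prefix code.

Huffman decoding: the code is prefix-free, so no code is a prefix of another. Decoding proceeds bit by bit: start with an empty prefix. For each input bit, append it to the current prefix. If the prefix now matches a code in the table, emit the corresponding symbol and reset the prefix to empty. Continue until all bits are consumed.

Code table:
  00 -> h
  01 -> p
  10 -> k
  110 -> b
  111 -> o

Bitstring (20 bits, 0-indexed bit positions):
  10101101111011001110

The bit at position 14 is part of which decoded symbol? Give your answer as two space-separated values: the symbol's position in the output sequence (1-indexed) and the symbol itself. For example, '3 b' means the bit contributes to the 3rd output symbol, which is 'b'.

Bit 0: prefix='1' (no match yet)
Bit 1: prefix='10' -> emit 'k', reset
Bit 2: prefix='1' (no match yet)
Bit 3: prefix='10' -> emit 'k', reset
Bit 4: prefix='1' (no match yet)
Bit 5: prefix='11' (no match yet)
Bit 6: prefix='110' -> emit 'b', reset
Bit 7: prefix='1' (no match yet)
Bit 8: prefix='11' (no match yet)
Bit 9: prefix='111' -> emit 'o', reset
Bit 10: prefix='1' (no match yet)
Bit 11: prefix='10' -> emit 'k', reset
Bit 12: prefix='1' (no match yet)
Bit 13: prefix='11' (no match yet)
Bit 14: prefix='110' -> emit 'b', reset
Bit 15: prefix='0' (no match yet)
Bit 16: prefix='01' -> emit 'p', reset
Bit 17: prefix='1' (no match yet)
Bit 18: prefix='11' (no match yet)

Answer: 6 b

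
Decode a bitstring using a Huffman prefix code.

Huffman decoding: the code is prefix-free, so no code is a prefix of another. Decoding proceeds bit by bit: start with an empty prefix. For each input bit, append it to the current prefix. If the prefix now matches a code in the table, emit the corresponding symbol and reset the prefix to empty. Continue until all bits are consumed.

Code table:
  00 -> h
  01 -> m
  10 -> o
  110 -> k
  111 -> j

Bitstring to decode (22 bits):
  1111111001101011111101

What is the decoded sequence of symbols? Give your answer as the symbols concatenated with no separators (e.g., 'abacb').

Answer: jjomoojjm

Derivation:
Bit 0: prefix='1' (no match yet)
Bit 1: prefix='11' (no match yet)
Bit 2: prefix='111' -> emit 'j', reset
Bit 3: prefix='1' (no match yet)
Bit 4: prefix='11' (no match yet)
Bit 5: prefix='111' -> emit 'j', reset
Bit 6: prefix='1' (no match yet)
Bit 7: prefix='10' -> emit 'o', reset
Bit 8: prefix='0' (no match yet)
Bit 9: prefix='01' -> emit 'm', reset
Bit 10: prefix='1' (no match yet)
Bit 11: prefix='10' -> emit 'o', reset
Bit 12: prefix='1' (no match yet)
Bit 13: prefix='10' -> emit 'o', reset
Bit 14: prefix='1' (no match yet)
Bit 15: prefix='11' (no match yet)
Bit 16: prefix='111' -> emit 'j', reset
Bit 17: prefix='1' (no match yet)
Bit 18: prefix='11' (no match yet)
Bit 19: prefix='111' -> emit 'j', reset
Bit 20: prefix='0' (no match yet)
Bit 21: prefix='01' -> emit 'm', reset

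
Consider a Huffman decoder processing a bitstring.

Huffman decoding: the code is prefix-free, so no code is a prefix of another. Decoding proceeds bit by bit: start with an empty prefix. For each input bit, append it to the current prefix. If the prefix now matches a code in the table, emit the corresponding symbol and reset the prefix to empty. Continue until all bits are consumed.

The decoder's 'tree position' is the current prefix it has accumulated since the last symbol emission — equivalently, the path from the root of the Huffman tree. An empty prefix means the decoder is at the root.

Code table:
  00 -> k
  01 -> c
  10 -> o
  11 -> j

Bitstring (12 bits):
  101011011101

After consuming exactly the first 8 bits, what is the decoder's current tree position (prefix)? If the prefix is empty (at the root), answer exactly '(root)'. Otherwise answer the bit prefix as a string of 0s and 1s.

Bit 0: prefix='1' (no match yet)
Bit 1: prefix='10' -> emit 'o', reset
Bit 2: prefix='1' (no match yet)
Bit 3: prefix='10' -> emit 'o', reset
Bit 4: prefix='1' (no match yet)
Bit 5: prefix='11' -> emit 'j', reset
Bit 6: prefix='0' (no match yet)
Bit 7: prefix='01' -> emit 'c', reset

Answer: (root)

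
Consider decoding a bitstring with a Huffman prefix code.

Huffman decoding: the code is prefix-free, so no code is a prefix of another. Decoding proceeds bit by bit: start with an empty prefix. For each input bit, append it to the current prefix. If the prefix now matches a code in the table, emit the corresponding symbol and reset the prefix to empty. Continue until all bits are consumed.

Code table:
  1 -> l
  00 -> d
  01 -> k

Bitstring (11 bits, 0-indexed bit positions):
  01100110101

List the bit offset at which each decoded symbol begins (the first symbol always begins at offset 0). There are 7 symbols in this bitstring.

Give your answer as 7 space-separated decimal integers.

Bit 0: prefix='0' (no match yet)
Bit 1: prefix='01' -> emit 'k', reset
Bit 2: prefix='1' -> emit 'l', reset
Bit 3: prefix='0' (no match yet)
Bit 4: prefix='00' -> emit 'd', reset
Bit 5: prefix='1' -> emit 'l', reset
Bit 6: prefix='1' -> emit 'l', reset
Bit 7: prefix='0' (no match yet)
Bit 8: prefix='01' -> emit 'k', reset
Bit 9: prefix='0' (no match yet)
Bit 10: prefix='01' -> emit 'k', reset

Answer: 0 2 3 5 6 7 9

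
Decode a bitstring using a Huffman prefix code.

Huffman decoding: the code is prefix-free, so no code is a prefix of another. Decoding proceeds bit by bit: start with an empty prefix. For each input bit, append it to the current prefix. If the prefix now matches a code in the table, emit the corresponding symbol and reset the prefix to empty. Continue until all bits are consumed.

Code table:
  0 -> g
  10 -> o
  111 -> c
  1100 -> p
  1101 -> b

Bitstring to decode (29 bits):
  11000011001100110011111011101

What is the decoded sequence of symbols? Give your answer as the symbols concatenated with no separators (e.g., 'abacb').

Bit 0: prefix='1' (no match yet)
Bit 1: prefix='11' (no match yet)
Bit 2: prefix='110' (no match yet)
Bit 3: prefix='1100' -> emit 'p', reset
Bit 4: prefix='0' -> emit 'g', reset
Bit 5: prefix='0' -> emit 'g', reset
Bit 6: prefix='1' (no match yet)
Bit 7: prefix='11' (no match yet)
Bit 8: prefix='110' (no match yet)
Bit 9: prefix='1100' -> emit 'p', reset
Bit 10: prefix='1' (no match yet)
Bit 11: prefix='11' (no match yet)
Bit 12: prefix='110' (no match yet)
Bit 13: prefix='1100' -> emit 'p', reset
Bit 14: prefix='1' (no match yet)
Bit 15: prefix='11' (no match yet)
Bit 16: prefix='110' (no match yet)
Bit 17: prefix='1100' -> emit 'p', reset
Bit 18: prefix='1' (no match yet)
Bit 19: prefix='11' (no match yet)
Bit 20: prefix='111' -> emit 'c', reset
Bit 21: prefix='1' (no match yet)
Bit 22: prefix='11' (no match yet)
Bit 23: prefix='110' (no match yet)
Bit 24: prefix='1101' -> emit 'b', reset
Bit 25: prefix='1' (no match yet)
Bit 26: prefix='11' (no match yet)
Bit 27: prefix='110' (no match yet)
Bit 28: prefix='1101' -> emit 'b', reset

Answer: pggpppcbb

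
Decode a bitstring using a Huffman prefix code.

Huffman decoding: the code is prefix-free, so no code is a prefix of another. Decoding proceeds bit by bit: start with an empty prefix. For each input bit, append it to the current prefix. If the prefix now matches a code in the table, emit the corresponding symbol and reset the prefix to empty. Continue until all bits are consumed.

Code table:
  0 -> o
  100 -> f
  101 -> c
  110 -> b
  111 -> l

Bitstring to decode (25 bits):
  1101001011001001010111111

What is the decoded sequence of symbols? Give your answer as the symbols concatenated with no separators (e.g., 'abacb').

Answer: bfcffcoll

Derivation:
Bit 0: prefix='1' (no match yet)
Bit 1: prefix='11' (no match yet)
Bit 2: prefix='110' -> emit 'b', reset
Bit 3: prefix='1' (no match yet)
Bit 4: prefix='10' (no match yet)
Bit 5: prefix='100' -> emit 'f', reset
Bit 6: prefix='1' (no match yet)
Bit 7: prefix='10' (no match yet)
Bit 8: prefix='101' -> emit 'c', reset
Bit 9: prefix='1' (no match yet)
Bit 10: prefix='10' (no match yet)
Bit 11: prefix='100' -> emit 'f', reset
Bit 12: prefix='1' (no match yet)
Bit 13: prefix='10' (no match yet)
Bit 14: prefix='100' -> emit 'f', reset
Bit 15: prefix='1' (no match yet)
Bit 16: prefix='10' (no match yet)
Bit 17: prefix='101' -> emit 'c', reset
Bit 18: prefix='0' -> emit 'o', reset
Bit 19: prefix='1' (no match yet)
Bit 20: prefix='11' (no match yet)
Bit 21: prefix='111' -> emit 'l', reset
Bit 22: prefix='1' (no match yet)
Bit 23: prefix='11' (no match yet)
Bit 24: prefix='111' -> emit 'l', reset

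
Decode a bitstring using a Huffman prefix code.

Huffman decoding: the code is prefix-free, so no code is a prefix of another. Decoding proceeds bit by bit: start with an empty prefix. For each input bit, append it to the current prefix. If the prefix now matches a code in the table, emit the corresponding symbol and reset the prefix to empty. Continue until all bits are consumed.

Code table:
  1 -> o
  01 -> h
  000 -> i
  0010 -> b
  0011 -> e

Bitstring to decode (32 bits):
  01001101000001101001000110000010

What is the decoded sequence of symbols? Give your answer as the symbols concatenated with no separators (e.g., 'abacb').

Answer: hehiehbeib

Derivation:
Bit 0: prefix='0' (no match yet)
Bit 1: prefix='01' -> emit 'h', reset
Bit 2: prefix='0' (no match yet)
Bit 3: prefix='00' (no match yet)
Bit 4: prefix='001' (no match yet)
Bit 5: prefix='0011' -> emit 'e', reset
Bit 6: prefix='0' (no match yet)
Bit 7: prefix='01' -> emit 'h', reset
Bit 8: prefix='0' (no match yet)
Bit 9: prefix='00' (no match yet)
Bit 10: prefix='000' -> emit 'i', reset
Bit 11: prefix='0' (no match yet)
Bit 12: prefix='00' (no match yet)
Bit 13: prefix='001' (no match yet)
Bit 14: prefix='0011' -> emit 'e', reset
Bit 15: prefix='0' (no match yet)
Bit 16: prefix='01' -> emit 'h', reset
Bit 17: prefix='0' (no match yet)
Bit 18: prefix='00' (no match yet)
Bit 19: prefix='001' (no match yet)
Bit 20: prefix='0010' -> emit 'b', reset
Bit 21: prefix='0' (no match yet)
Bit 22: prefix='00' (no match yet)
Bit 23: prefix='001' (no match yet)
Bit 24: prefix='0011' -> emit 'e', reset
Bit 25: prefix='0' (no match yet)
Bit 26: prefix='00' (no match yet)
Bit 27: prefix='000' -> emit 'i', reset
Bit 28: prefix='0' (no match yet)
Bit 29: prefix='00' (no match yet)
Bit 30: prefix='001' (no match yet)
Bit 31: prefix='0010' -> emit 'b', reset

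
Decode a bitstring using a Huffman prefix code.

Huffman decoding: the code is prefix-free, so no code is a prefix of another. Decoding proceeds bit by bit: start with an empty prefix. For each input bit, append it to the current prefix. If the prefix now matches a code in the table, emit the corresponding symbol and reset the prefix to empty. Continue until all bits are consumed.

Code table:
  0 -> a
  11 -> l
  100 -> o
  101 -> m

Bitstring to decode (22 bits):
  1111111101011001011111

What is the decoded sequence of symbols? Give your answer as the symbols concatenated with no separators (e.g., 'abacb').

Answer: llllamomll

Derivation:
Bit 0: prefix='1' (no match yet)
Bit 1: prefix='11' -> emit 'l', reset
Bit 2: prefix='1' (no match yet)
Bit 3: prefix='11' -> emit 'l', reset
Bit 4: prefix='1' (no match yet)
Bit 5: prefix='11' -> emit 'l', reset
Bit 6: prefix='1' (no match yet)
Bit 7: prefix='11' -> emit 'l', reset
Bit 8: prefix='0' -> emit 'a', reset
Bit 9: prefix='1' (no match yet)
Bit 10: prefix='10' (no match yet)
Bit 11: prefix='101' -> emit 'm', reset
Bit 12: prefix='1' (no match yet)
Bit 13: prefix='10' (no match yet)
Bit 14: prefix='100' -> emit 'o', reset
Bit 15: prefix='1' (no match yet)
Bit 16: prefix='10' (no match yet)
Bit 17: prefix='101' -> emit 'm', reset
Bit 18: prefix='1' (no match yet)
Bit 19: prefix='11' -> emit 'l', reset
Bit 20: prefix='1' (no match yet)
Bit 21: prefix='11' -> emit 'l', reset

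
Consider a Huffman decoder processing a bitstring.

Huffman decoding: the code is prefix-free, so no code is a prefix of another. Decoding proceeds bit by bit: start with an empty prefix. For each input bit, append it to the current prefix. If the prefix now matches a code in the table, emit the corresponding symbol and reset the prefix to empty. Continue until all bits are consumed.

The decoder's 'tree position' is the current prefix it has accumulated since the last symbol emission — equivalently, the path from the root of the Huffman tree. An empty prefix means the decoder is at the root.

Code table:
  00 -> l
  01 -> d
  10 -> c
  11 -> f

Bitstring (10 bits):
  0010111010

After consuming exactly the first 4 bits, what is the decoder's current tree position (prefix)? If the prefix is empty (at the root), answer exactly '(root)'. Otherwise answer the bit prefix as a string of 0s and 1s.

Answer: (root)

Derivation:
Bit 0: prefix='0' (no match yet)
Bit 1: prefix='00' -> emit 'l', reset
Bit 2: prefix='1' (no match yet)
Bit 3: prefix='10' -> emit 'c', reset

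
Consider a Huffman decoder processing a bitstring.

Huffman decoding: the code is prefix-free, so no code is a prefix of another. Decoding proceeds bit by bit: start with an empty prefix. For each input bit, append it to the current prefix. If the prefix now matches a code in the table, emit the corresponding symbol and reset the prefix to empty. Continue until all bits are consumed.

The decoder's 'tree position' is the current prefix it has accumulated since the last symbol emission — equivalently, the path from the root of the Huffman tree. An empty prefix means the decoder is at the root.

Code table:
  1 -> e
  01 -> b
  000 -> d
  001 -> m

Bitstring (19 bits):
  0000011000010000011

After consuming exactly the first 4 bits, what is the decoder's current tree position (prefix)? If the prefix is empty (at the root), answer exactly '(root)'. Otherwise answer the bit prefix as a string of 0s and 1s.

Bit 0: prefix='0' (no match yet)
Bit 1: prefix='00' (no match yet)
Bit 2: prefix='000' -> emit 'd', reset
Bit 3: prefix='0' (no match yet)

Answer: 0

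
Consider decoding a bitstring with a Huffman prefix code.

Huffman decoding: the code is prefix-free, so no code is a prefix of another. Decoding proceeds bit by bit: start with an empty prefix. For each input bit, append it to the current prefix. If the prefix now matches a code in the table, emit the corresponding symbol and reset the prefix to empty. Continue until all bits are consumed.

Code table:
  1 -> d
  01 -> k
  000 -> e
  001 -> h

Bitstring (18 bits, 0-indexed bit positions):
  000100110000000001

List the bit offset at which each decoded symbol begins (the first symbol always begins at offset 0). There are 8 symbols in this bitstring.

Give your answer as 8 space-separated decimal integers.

Bit 0: prefix='0' (no match yet)
Bit 1: prefix='00' (no match yet)
Bit 2: prefix='000' -> emit 'e', reset
Bit 3: prefix='1' -> emit 'd', reset
Bit 4: prefix='0' (no match yet)
Bit 5: prefix='00' (no match yet)
Bit 6: prefix='001' -> emit 'h', reset
Bit 7: prefix='1' -> emit 'd', reset
Bit 8: prefix='0' (no match yet)
Bit 9: prefix='00' (no match yet)
Bit 10: prefix='000' -> emit 'e', reset
Bit 11: prefix='0' (no match yet)
Bit 12: prefix='00' (no match yet)
Bit 13: prefix='000' -> emit 'e', reset
Bit 14: prefix='0' (no match yet)
Bit 15: prefix='00' (no match yet)
Bit 16: prefix='000' -> emit 'e', reset
Bit 17: prefix='1' -> emit 'd', reset

Answer: 0 3 4 7 8 11 14 17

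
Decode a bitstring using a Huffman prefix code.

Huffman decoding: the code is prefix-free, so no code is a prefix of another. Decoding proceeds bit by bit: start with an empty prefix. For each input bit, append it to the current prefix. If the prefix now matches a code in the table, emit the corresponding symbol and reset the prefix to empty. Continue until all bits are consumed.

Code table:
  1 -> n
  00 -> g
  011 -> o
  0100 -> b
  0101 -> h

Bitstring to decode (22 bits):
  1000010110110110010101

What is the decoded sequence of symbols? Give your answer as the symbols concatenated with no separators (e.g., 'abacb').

Answer: nggnooognh

Derivation:
Bit 0: prefix='1' -> emit 'n', reset
Bit 1: prefix='0' (no match yet)
Bit 2: prefix='00' -> emit 'g', reset
Bit 3: prefix='0' (no match yet)
Bit 4: prefix='00' -> emit 'g', reset
Bit 5: prefix='1' -> emit 'n', reset
Bit 6: prefix='0' (no match yet)
Bit 7: prefix='01' (no match yet)
Bit 8: prefix='011' -> emit 'o', reset
Bit 9: prefix='0' (no match yet)
Bit 10: prefix='01' (no match yet)
Bit 11: prefix='011' -> emit 'o', reset
Bit 12: prefix='0' (no match yet)
Bit 13: prefix='01' (no match yet)
Bit 14: prefix='011' -> emit 'o', reset
Bit 15: prefix='0' (no match yet)
Bit 16: prefix='00' -> emit 'g', reset
Bit 17: prefix='1' -> emit 'n', reset
Bit 18: prefix='0' (no match yet)
Bit 19: prefix='01' (no match yet)
Bit 20: prefix='010' (no match yet)
Bit 21: prefix='0101' -> emit 'h', reset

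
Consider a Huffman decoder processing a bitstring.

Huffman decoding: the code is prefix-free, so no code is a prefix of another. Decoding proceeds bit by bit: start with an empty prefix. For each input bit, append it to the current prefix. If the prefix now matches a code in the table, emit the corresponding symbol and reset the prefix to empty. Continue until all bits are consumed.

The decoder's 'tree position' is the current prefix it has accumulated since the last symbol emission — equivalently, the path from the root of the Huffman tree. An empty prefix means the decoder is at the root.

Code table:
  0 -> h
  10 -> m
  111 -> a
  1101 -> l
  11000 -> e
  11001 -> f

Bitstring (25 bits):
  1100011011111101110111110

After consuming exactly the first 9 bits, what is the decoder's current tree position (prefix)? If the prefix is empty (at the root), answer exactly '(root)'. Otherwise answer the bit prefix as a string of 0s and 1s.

Bit 0: prefix='1' (no match yet)
Bit 1: prefix='11' (no match yet)
Bit 2: prefix='110' (no match yet)
Bit 3: prefix='1100' (no match yet)
Bit 4: prefix='11000' -> emit 'e', reset
Bit 5: prefix='1' (no match yet)
Bit 6: prefix='11' (no match yet)
Bit 7: prefix='110' (no match yet)
Bit 8: prefix='1101' -> emit 'l', reset

Answer: (root)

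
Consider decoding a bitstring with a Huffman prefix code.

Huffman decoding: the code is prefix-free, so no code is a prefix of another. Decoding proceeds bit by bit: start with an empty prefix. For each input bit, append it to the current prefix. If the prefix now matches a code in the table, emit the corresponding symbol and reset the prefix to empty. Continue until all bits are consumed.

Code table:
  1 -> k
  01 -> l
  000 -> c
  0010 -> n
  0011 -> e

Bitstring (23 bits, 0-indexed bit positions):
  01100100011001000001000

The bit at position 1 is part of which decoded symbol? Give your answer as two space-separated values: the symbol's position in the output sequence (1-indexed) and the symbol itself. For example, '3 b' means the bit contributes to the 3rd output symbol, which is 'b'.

Answer: 1 l

Derivation:
Bit 0: prefix='0' (no match yet)
Bit 1: prefix='01' -> emit 'l', reset
Bit 2: prefix='1' -> emit 'k', reset
Bit 3: prefix='0' (no match yet)
Bit 4: prefix='00' (no match yet)
Bit 5: prefix='001' (no match yet)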